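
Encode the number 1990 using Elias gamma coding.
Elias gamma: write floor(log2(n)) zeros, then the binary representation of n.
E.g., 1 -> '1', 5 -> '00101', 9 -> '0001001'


num_bits = floor(log2(1990)) + 1 = 11
leading_zeros = num_bits - 1 = 10
binary(1990) = 11111000110

Elias gamma(1990) = '0000000000' + '11111000110' = 000000000011111000110 (21 bits)


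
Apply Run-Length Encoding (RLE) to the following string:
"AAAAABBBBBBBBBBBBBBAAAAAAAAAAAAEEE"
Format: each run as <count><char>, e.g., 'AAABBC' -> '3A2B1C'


Scanning runs left to right:
  i=0: run of 'A' x 5 -> '5A'
  i=5: run of 'B' x 14 -> '14B'
  i=19: run of 'A' x 12 -> '12A'
  i=31: run of 'E' x 3 -> '3E'

RLE = 5A14B12A3E


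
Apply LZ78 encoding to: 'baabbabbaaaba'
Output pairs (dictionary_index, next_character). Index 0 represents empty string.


LZ78 encoding steps:
Dictionary: {0: ''}
Step 1: w='' (idx 0), next='b' -> output (0, 'b'), add 'b' as idx 1
Step 2: w='' (idx 0), next='a' -> output (0, 'a'), add 'a' as idx 2
Step 3: w='a' (idx 2), next='b' -> output (2, 'b'), add 'ab' as idx 3
Step 4: w='b' (idx 1), next='a' -> output (1, 'a'), add 'ba' as idx 4
Step 5: w='b' (idx 1), next='b' -> output (1, 'b'), add 'bb' as idx 5
Step 6: w='a' (idx 2), next='a' -> output (2, 'a'), add 'aa' as idx 6
Step 7: w='ab' (idx 3), next='a' -> output (3, 'a'), add 'aba' as idx 7


Encoded: [(0, 'b'), (0, 'a'), (2, 'b'), (1, 'a'), (1, 'b'), (2, 'a'), (3, 'a')]


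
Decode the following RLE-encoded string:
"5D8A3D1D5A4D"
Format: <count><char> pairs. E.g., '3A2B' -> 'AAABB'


Expanding each <count><char> pair:
  5D -> 'DDDDD'
  8A -> 'AAAAAAAA'
  3D -> 'DDD'
  1D -> 'D'
  5A -> 'AAAAA'
  4D -> 'DDDD'

Decoded = DDDDDAAAAAAAADDDDAAAAADDDD


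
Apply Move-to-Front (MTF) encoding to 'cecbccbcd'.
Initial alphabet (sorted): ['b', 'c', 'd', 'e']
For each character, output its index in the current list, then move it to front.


MTF encoding:
'c': index 1 in ['b', 'c', 'd', 'e'] -> ['c', 'b', 'd', 'e']
'e': index 3 in ['c', 'b', 'd', 'e'] -> ['e', 'c', 'b', 'd']
'c': index 1 in ['e', 'c', 'b', 'd'] -> ['c', 'e', 'b', 'd']
'b': index 2 in ['c', 'e', 'b', 'd'] -> ['b', 'c', 'e', 'd']
'c': index 1 in ['b', 'c', 'e', 'd'] -> ['c', 'b', 'e', 'd']
'c': index 0 in ['c', 'b', 'e', 'd'] -> ['c', 'b', 'e', 'd']
'b': index 1 in ['c', 'b', 'e', 'd'] -> ['b', 'c', 'e', 'd']
'c': index 1 in ['b', 'c', 'e', 'd'] -> ['c', 'b', 'e', 'd']
'd': index 3 in ['c', 'b', 'e', 'd'] -> ['d', 'c', 'b', 'e']


Output: [1, 3, 1, 2, 1, 0, 1, 1, 3]


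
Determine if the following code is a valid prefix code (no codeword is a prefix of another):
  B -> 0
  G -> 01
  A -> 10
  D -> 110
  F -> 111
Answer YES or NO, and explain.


Checking each pair (does one codeword prefix another?):
  B='0' vs G='01': prefix -- VIOLATION

NO -- this is NOT a valid prefix code. B (0) is a prefix of G (01).


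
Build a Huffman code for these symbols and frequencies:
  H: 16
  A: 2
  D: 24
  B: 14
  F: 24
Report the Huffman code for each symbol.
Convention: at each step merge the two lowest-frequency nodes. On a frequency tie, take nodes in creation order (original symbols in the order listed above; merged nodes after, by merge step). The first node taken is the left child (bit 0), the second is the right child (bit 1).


Huffman tree construction:
Step 1: Merge A(2) + B(14) = 16
Step 2: Merge H(16) + (A+B)(16) = 32
Step 3: Merge D(24) + F(24) = 48
Step 4: Merge (H+(A+B))(32) + (D+F)(48) = 80
Read each symbol's code off the tree from the root (left child = 0, right child = 1).

Codes:
  H: 00 (length 2)
  A: 010 (length 3)
  D: 10 (length 2)
  B: 011 (length 3)
  F: 11 (length 2)
Average code length: 176/80 = 2.2000 bits/symbol


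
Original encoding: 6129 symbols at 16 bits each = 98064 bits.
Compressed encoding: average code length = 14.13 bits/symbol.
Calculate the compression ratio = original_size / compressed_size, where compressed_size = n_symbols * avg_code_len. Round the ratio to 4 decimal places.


original_size = n_symbols * orig_bits = 6129 * 16 = 98064 bits
compressed_size = n_symbols * avg_code_len = 6129 * 14.13 = 86602.77 bits
ratio = original_size / compressed_size = 98064 / 86602.77 = 1.1323

Compression ratio = 1.1323


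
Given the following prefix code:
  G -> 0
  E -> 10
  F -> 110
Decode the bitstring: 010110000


Decoding step by step:
Bits 0 -> G
Bits 10 -> E
Bits 110 -> F
Bits 0 -> G
Bits 0 -> G
Bits 0 -> G


Decoded message: GEFGGG


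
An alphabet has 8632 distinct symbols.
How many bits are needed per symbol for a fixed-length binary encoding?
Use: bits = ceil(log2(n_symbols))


log2(8632) = 13.0755
Bracket: 2^13 = 8192 < 8632 <= 2^14 = 16384
So ceil(log2(8632)) = 14

bits = ceil(log2(8632)) = ceil(13.0755) = 14 bits


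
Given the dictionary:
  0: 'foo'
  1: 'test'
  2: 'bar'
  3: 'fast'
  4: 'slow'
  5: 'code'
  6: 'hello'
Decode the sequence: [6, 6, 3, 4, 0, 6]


Look up each index in the dictionary:
  6 -> 'hello'
  6 -> 'hello'
  3 -> 'fast'
  4 -> 'slow'
  0 -> 'foo'
  6 -> 'hello'

Decoded: "hello hello fast slow foo hello"


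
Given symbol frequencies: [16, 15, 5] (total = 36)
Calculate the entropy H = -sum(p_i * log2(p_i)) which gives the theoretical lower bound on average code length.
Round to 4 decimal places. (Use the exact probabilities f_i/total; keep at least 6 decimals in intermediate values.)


Per-symbol terms -p_i * log2(p_i) with p_i = f_i/36:
  p = 16/36 = 0.444444: log2(p) = -1.169925, -p*log2(p) = 0.519967
  p = 15/36 = 0.416667: log2(p) = -1.263034, -p*log2(p) = 0.526264
  p = 5/36 = 0.138889: log2(p) = -2.847997, -p*log2(p) = 0.395555
H = 0.519967 + 0.526264 + 0.395555 = 1.441786

H = 1.4418 bits/symbol


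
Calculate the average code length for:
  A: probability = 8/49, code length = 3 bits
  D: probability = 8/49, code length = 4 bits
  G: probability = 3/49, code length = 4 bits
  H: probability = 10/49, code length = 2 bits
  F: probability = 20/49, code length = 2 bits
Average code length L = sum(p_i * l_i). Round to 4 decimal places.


Weighted contributions p_i * l_i:
  A: (8/49) * 3 = 24/49
  D: (8/49) * 4 = 32/49
  G: (3/49) * 4 = 12/49
  H: (10/49) * 2 = 20/49
  F: (20/49) * 2 = 40/49
Sum = (24 + 32 + 12 + 20 + 40)/49 = 128/49

L = 128/49 = 2.6122 bits/symbol


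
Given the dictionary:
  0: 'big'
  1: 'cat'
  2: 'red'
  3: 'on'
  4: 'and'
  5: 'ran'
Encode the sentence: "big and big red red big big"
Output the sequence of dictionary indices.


Look up each word in the dictionary:
  'big' -> 0
  'and' -> 4
  'big' -> 0
  'red' -> 2
  'red' -> 2
  'big' -> 0
  'big' -> 0

Encoded: [0, 4, 0, 2, 2, 0, 0]


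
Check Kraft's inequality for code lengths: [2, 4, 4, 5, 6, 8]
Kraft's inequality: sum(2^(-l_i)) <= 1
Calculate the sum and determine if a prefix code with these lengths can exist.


Sum = 2^(-2) + 2^(-4) + 2^(-4) + 2^(-5) + 2^(-6) + 2^(-8)
    = 0.25 + 0.0625 + 0.0625 + 0.03125 + 0.015625 + 0.00390625
    = 109/256 = 0.42578125
Since 0.42578125 <= 1, Kraft's inequality IS satisfied.
A prefix code with these lengths CAN exist.

Kraft sum = 0.42578125. Satisfied.


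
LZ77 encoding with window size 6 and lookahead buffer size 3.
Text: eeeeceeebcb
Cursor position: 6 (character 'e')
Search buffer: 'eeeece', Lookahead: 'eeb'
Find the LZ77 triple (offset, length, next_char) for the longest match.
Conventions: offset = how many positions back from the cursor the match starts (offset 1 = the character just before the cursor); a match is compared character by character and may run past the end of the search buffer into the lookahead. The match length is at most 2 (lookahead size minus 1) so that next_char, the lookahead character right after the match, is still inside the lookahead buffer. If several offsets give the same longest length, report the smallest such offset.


Try each offset into the search buffer:
  offset=1 (pos 5, char 'e'): match length 2
  offset=2 (pos 4, char 'c'): match length 0
  offset=3 (pos 3, char 'e'): match length 1
  offset=4 (pos 2, char 'e'): match length 2
  offset=5 (pos 1, char 'e'): match length 2
  offset=6 (pos 0, char 'e'): match length 2
Longest match has length 2, found at offsets 1, 4, 5, 6; take the smallest, offset 1.
next_char = character at position 6 + 2 = 8 -> 'b'

Best match: offset=1, length=2 (matching 'ee' starting at position 5)
LZ77 triple: (1, 2, 'b')


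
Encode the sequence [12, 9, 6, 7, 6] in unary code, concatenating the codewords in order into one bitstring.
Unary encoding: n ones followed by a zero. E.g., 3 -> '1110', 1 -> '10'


Encode each number as n ones followed by a terminating 0:
  12 -> 1111111111110 (13 bits)
  9 -> 1111111110 (10 bits)
  6 -> 1111110 (7 bits)
  7 -> 11111110 (8 bits)
  6 -> 1111110 (7 bits)
Total length = 13 + 10 + 7 + 8 + 7 = 45 bits.

Unary([12, 9, 6, 7, 6]) = 111111111111011111111101111110111111101111110 (45 bits)


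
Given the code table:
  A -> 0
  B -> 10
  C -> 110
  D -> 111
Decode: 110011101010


Decoding:
110 -> C
0 -> A
111 -> D
0 -> A
10 -> B
10 -> B


Result: CADABB


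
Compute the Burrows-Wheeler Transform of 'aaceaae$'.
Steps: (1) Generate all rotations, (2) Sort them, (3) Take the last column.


Rotations (sorted):
  0: $aaceaae -> last char: e
  1: aaceaae$ -> last char: $
  2: aae$aace -> last char: e
  3: aceaae$a -> last char: a
  4: ae$aacea -> last char: a
  5: ceaae$aa -> last char: a
  6: e$aaceaa -> last char: a
  7: eaae$aac -> last char: c


BWT = e$eaaaac


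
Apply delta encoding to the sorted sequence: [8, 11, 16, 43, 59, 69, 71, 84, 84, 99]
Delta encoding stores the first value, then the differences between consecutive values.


First value: 8
Deltas:
  11 - 8 = 3
  16 - 11 = 5
  43 - 16 = 27
  59 - 43 = 16
  69 - 59 = 10
  71 - 69 = 2
  84 - 71 = 13
  84 - 84 = 0
  99 - 84 = 15


Delta encoded: [8, 3, 5, 27, 16, 10, 2, 13, 0, 15]


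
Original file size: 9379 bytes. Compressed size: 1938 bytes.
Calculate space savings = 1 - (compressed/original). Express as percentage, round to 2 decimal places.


ratio = compressed/original = 1938/9379 = 0.206632
savings = 1 - ratio = 1 - 0.206632 = 0.793368
as a percentage: 0.793368 * 100 = 79.34%

Space savings = 1 - 1938/9379 = 79.34%


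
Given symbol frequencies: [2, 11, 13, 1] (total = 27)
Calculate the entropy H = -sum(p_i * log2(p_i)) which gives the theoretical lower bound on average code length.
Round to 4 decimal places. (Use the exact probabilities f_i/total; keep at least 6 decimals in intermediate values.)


Per-symbol terms -p_i * log2(p_i) with p_i = f_i/27:
  p = 2/27 = 0.074074: log2(p) = -3.754888, -p*log2(p) = 0.278140
  p = 11/27 = 0.407407: log2(p) = -1.295456, -p*log2(p) = 0.527778
  p = 13/27 = 0.481481: log2(p) = -1.054448, -p*log2(p) = 0.507697
  p = 1/27 = 0.037037: log2(p) = -4.754888, -p*log2(p) = 0.176107
H = 0.278140 + 0.527778 + 0.507697 + 0.176107 = 1.489722

H = 1.4897 bits/symbol


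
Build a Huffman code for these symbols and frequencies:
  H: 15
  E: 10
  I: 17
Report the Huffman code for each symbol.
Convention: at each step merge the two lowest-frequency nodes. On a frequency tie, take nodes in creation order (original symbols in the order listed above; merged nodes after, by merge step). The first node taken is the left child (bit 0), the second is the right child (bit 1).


Huffman tree construction:
Step 1: Merge E(10) + H(15) = 25
Step 2: Merge I(17) + (E+H)(25) = 42
Read each symbol's code off the tree from the root (left child = 0, right child = 1).

Codes:
  H: 11 (length 2)
  E: 10 (length 2)
  I: 0 (length 1)
Average code length: 67/42 = 1.5952 bits/symbol


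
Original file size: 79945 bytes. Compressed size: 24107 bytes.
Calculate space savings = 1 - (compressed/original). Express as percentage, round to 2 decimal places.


ratio = compressed/original = 24107/79945 = 0.301545
savings = 1 - ratio = 1 - 0.301545 = 0.698455
as a percentage: 0.698455 * 100 = 69.85%

Space savings = 1 - 24107/79945 = 69.85%


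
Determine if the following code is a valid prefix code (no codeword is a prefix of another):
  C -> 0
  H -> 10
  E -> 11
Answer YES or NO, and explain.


Checking each pair (does one codeword prefix another?):
  C='0' vs H='10': no prefix
  C='0' vs E='11': no prefix
  H='10' vs C='0': no prefix
  H='10' vs E='11': no prefix
  E='11' vs C='0': no prefix
  E='11' vs H='10': no prefix
No violation found over all pairs.

YES -- this is a valid prefix code. No codeword is a prefix of any other codeword.


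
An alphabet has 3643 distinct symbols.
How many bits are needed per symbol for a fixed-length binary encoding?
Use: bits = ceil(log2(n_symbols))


log2(3643) = 11.8309
Bracket: 2^11 = 2048 < 3643 <= 2^12 = 4096
So ceil(log2(3643)) = 12

bits = ceil(log2(3643)) = ceil(11.8309) = 12 bits


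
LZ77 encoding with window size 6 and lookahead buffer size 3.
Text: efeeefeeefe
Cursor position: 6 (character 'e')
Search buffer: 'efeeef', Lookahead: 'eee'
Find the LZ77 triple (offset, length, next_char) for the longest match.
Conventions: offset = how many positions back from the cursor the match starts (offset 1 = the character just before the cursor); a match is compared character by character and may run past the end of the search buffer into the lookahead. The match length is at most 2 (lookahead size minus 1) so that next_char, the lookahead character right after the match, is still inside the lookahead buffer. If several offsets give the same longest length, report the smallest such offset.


Try each offset into the search buffer:
  offset=1 (pos 5, char 'f'): match length 0
  offset=2 (pos 4, char 'e'): match length 1
  offset=3 (pos 3, char 'e'): match length 2
  offset=4 (pos 2, char 'e'): match length 2
  offset=5 (pos 1, char 'f'): match length 0
  offset=6 (pos 0, char 'e'): match length 1
Longest match has length 2, found at offsets 3, 4; take the smallest, offset 3.
next_char = character at position 6 + 2 = 8 -> 'e'

Best match: offset=3, length=2 (matching 'ee' starting at position 3)
LZ77 triple: (3, 2, 'e')


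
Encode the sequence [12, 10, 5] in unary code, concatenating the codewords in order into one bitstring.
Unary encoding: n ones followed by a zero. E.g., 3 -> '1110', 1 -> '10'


Encode each number as n ones followed by a terminating 0:
  12 -> 1111111111110 (13 bits)
  10 -> 11111111110 (11 bits)
  5 -> 111110 (6 bits)
Total length = 13 + 11 + 6 = 30 bits.

Unary([12, 10, 5]) = 111111111111011111111110111110 (30 bits)


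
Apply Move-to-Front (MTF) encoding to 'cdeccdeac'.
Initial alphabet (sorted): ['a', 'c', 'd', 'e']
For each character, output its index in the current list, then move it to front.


MTF encoding:
'c': index 1 in ['a', 'c', 'd', 'e'] -> ['c', 'a', 'd', 'e']
'd': index 2 in ['c', 'a', 'd', 'e'] -> ['d', 'c', 'a', 'e']
'e': index 3 in ['d', 'c', 'a', 'e'] -> ['e', 'd', 'c', 'a']
'c': index 2 in ['e', 'd', 'c', 'a'] -> ['c', 'e', 'd', 'a']
'c': index 0 in ['c', 'e', 'd', 'a'] -> ['c', 'e', 'd', 'a']
'd': index 2 in ['c', 'e', 'd', 'a'] -> ['d', 'c', 'e', 'a']
'e': index 2 in ['d', 'c', 'e', 'a'] -> ['e', 'd', 'c', 'a']
'a': index 3 in ['e', 'd', 'c', 'a'] -> ['a', 'e', 'd', 'c']
'c': index 3 in ['a', 'e', 'd', 'c'] -> ['c', 'a', 'e', 'd']


Output: [1, 2, 3, 2, 0, 2, 2, 3, 3]


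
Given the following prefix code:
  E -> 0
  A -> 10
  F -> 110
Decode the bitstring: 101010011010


Decoding step by step:
Bits 10 -> A
Bits 10 -> A
Bits 10 -> A
Bits 0 -> E
Bits 110 -> F
Bits 10 -> A


Decoded message: AAAEFA


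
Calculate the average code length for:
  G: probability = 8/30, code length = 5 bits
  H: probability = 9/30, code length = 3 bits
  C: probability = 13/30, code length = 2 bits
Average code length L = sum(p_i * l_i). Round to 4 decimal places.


Weighted contributions p_i * l_i:
  G: (8/30) * 5 = 40/30
  H: (9/30) * 3 = 27/30
  C: (13/30) * 2 = 26/30
Sum = (40 + 27 + 26)/30 = 93/30

L = 93/30 = 3.1000 bits/symbol


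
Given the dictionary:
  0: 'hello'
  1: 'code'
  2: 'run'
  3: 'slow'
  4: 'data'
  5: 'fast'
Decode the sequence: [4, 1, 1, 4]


Look up each index in the dictionary:
  4 -> 'data'
  1 -> 'code'
  1 -> 'code'
  4 -> 'data'

Decoded: "data code code data"


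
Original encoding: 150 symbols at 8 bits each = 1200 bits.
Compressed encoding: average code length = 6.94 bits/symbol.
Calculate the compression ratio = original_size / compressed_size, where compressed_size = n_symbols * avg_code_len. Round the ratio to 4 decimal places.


original_size = n_symbols * orig_bits = 150 * 8 = 1200 bits
compressed_size = n_symbols * avg_code_len = 150 * 6.94 = 1041.0 bits
ratio = original_size / compressed_size = 1200 / 1041.0 = 1.1527

Compression ratio = 1.1527


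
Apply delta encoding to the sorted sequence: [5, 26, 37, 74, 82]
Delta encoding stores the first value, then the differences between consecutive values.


First value: 5
Deltas:
  26 - 5 = 21
  37 - 26 = 11
  74 - 37 = 37
  82 - 74 = 8


Delta encoded: [5, 21, 11, 37, 8]


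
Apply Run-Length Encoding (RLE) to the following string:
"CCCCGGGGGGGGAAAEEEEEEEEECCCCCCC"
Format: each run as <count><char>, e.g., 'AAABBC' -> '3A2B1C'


Scanning runs left to right:
  i=0: run of 'C' x 4 -> '4C'
  i=4: run of 'G' x 8 -> '8G'
  i=12: run of 'A' x 3 -> '3A'
  i=15: run of 'E' x 9 -> '9E'
  i=24: run of 'C' x 7 -> '7C'

RLE = 4C8G3A9E7C


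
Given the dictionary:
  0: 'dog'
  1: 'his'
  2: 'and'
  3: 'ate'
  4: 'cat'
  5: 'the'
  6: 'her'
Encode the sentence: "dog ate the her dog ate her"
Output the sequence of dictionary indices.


Look up each word in the dictionary:
  'dog' -> 0
  'ate' -> 3
  'the' -> 5
  'her' -> 6
  'dog' -> 0
  'ate' -> 3
  'her' -> 6

Encoded: [0, 3, 5, 6, 0, 3, 6]


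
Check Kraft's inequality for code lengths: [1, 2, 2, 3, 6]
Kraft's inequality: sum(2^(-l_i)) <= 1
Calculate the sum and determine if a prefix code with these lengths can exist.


Sum = 2^(-1) + 2^(-2) + 2^(-2) + 2^(-3) + 2^(-6)
    = 0.5 + 0.25 + 0.25 + 0.125 + 0.015625
    = 73/64 = 1.140625
Since 1.140625 > 1, Kraft's inequality is NOT satisfied.
A prefix code with these lengths CANNOT exist.

Kraft sum = 1.140625. Not satisfied.


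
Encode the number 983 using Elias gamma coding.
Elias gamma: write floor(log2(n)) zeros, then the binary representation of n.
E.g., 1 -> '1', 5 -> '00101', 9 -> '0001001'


num_bits = floor(log2(983)) + 1 = 10
leading_zeros = num_bits - 1 = 9
binary(983) = 1111010111

Elias gamma(983) = '000000000' + '1111010111' = 0000000001111010111 (19 bits)


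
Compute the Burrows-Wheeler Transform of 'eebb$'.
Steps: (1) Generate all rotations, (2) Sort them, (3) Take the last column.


Rotations (sorted):
  0: $eebb -> last char: b
  1: b$eeb -> last char: b
  2: bb$ee -> last char: e
  3: ebb$e -> last char: e
  4: eebb$ -> last char: $


BWT = bbee$


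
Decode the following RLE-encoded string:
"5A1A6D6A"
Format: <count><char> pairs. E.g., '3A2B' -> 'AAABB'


Expanding each <count><char> pair:
  5A -> 'AAAAA'
  1A -> 'A'
  6D -> 'DDDDDD'
  6A -> 'AAAAAA'

Decoded = AAAAAADDDDDDAAAAAA


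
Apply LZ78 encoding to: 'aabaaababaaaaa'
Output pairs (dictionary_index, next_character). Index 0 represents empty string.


LZ78 encoding steps:
Dictionary: {0: ''}
Step 1: w='' (idx 0), next='a' -> output (0, 'a'), add 'a' as idx 1
Step 2: w='a' (idx 1), next='b' -> output (1, 'b'), add 'ab' as idx 2
Step 3: w='a' (idx 1), next='a' -> output (1, 'a'), add 'aa' as idx 3
Step 4: w='ab' (idx 2), next='a' -> output (2, 'a'), add 'aba' as idx 4
Step 5: w='' (idx 0), next='b' -> output (0, 'b'), add 'b' as idx 5
Step 6: w='aa' (idx 3), next='a' -> output (3, 'a'), add 'aaa' as idx 6
Step 7: w='aa' (idx 3), end of input -> output (3, '')


Encoded: [(0, 'a'), (1, 'b'), (1, 'a'), (2, 'a'), (0, 'b'), (3, 'a'), (3, '')]


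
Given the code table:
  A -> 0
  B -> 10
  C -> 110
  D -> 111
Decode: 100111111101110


Decoding:
10 -> B
0 -> A
111 -> D
111 -> D
10 -> B
111 -> D
0 -> A


Result: BADDBDA


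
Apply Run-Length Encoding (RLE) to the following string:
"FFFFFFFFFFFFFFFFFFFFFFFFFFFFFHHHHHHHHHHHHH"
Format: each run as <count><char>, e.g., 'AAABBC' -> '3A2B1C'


Scanning runs left to right:
  i=0: run of 'F' x 29 -> '29F'
  i=29: run of 'H' x 13 -> '13H'

RLE = 29F13H


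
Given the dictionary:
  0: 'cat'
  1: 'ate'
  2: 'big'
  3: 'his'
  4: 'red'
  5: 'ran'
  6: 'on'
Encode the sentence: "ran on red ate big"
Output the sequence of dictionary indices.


Look up each word in the dictionary:
  'ran' -> 5
  'on' -> 6
  'red' -> 4
  'ate' -> 1
  'big' -> 2

Encoded: [5, 6, 4, 1, 2]


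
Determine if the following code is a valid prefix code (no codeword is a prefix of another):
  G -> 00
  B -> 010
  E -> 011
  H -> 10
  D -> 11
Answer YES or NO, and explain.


Checking each pair (does one codeword prefix another?):
  G='00' vs B='010': no prefix
  G='00' vs E='011': no prefix
  G='00' vs H='10': no prefix
  G='00' vs D='11': no prefix
  B='010' vs G='00': no prefix
  B='010' vs E='011': no prefix
  B='010' vs H='10': no prefix
  B='010' vs D='11': no prefix
  E='011' vs G='00': no prefix
  E='011' vs B='010': no prefix
  E='011' vs H='10': no prefix
  E='011' vs D='11': no prefix
  H='10' vs G='00': no prefix
  H='10' vs B='010': no prefix
  H='10' vs E='011': no prefix
  H='10' vs D='11': no prefix
  D='11' vs G='00': no prefix
  D='11' vs B='010': no prefix
  D='11' vs E='011': no prefix
  D='11' vs H='10': no prefix
No violation found over all pairs.

YES -- this is a valid prefix code. No codeword is a prefix of any other codeword.


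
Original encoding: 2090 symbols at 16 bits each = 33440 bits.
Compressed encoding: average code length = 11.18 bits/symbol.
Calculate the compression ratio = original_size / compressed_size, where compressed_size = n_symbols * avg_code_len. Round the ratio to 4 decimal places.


original_size = n_symbols * orig_bits = 2090 * 16 = 33440 bits
compressed_size = n_symbols * avg_code_len = 2090 * 11.18 = 23366.2 bits
ratio = original_size / compressed_size = 33440 / 23366.2 = 1.4311

Compression ratio = 1.4311


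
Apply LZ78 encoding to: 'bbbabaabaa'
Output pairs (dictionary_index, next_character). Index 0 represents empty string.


LZ78 encoding steps:
Dictionary: {0: ''}
Step 1: w='' (idx 0), next='b' -> output (0, 'b'), add 'b' as idx 1
Step 2: w='b' (idx 1), next='b' -> output (1, 'b'), add 'bb' as idx 2
Step 3: w='' (idx 0), next='a' -> output (0, 'a'), add 'a' as idx 3
Step 4: w='b' (idx 1), next='a' -> output (1, 'a'), add 'ba' as idx 4
Step 5: w='a' (idx 3), next='b' -> output (3, 'b'), add 'ab' as idx 5
Step 6: w='a' (idx 3), next='a' -> output (3, 'a'), add 'aa' as idx 6


Encoded: [(0, 'b'), (1, 'b'), (0, 'a'), (1, 'a'), (3, 'b'), (3, 'a')]


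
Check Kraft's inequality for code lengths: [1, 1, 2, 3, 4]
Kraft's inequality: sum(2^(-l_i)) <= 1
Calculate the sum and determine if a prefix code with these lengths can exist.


Sum = 2^(-1) + 2^(-1) + 2^(-2) + 2^(-3) + 2^(-4)
    = 0.5 + 0.5 + 0.25 + 0.125 + 0.0625
    = 23/16 = 1.4375
Since 1.4375 > 1, Kraft's inequality is NOT satisfied.
A prefix code with these lengths CANNOT exist.

Kraft sum = 1.4375. Not satisfied.


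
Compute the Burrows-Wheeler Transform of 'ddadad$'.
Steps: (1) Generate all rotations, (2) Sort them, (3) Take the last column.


Rotations (sorted):
  0: $ddadad -> last char: d
  1: ad$ddad -> last char: d
  2: adad$dd -> last char: d
  3: d$ddada -> last char: a
  4: dad$dda -> last char: a
  5: dadad$d -> last char: d
  6: ddadad$ -> last char: $


BWT = dddaad$


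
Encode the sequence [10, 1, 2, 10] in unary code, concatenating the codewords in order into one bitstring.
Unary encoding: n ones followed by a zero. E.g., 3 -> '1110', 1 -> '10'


Encode each number as n ones followed by a terminating 0:
  10 -> 11111111110 (11 bits)
  1 -> 10 (2 bits)
  2 -> 110 (3 bits)
  10 -> 11111111110 (11 bits)
Total length = 11 + 2 + 3 + 11 = 27 bits.

Unary([10, 1, 2, 10]) = 111111111101011011111111110 (27 bits)


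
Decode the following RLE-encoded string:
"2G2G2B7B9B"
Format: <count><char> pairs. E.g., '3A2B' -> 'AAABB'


Expanding each <count><char> pair:
  2G -> 'GG'
  2G -> 'GG'
  2B -> 'BB'
  7B -> 'BBBBBBB'
  9B -> 'BBBBBBBBB'

Decoded = GGGGBBBBBBBBBBBBBBBBBB


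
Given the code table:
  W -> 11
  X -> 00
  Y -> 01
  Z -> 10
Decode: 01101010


Decoding:
01 -> Y
10 -> Z
10 -> Z
10 -> Z


Result: YZZZ


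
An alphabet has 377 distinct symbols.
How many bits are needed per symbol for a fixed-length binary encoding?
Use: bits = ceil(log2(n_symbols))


log2(377) = 8.5584
Bracket: 2^8 = 256 < 377 <= 2^9 = 512
So ceil(log2(377)) = 9

bits = ceil(log2(377)) = ceil(8.5584) = 9 bits


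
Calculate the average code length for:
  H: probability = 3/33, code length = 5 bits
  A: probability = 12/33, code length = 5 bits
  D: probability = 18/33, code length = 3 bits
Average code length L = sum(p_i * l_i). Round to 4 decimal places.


Weighted contributions p_i * l_i:
  H: (3/33) * 5 = 15/33
  A: (12/33) * 5 = 60/33
  D: (18/33) * 3 = 54/33
Sum = (15 + 60 + 54)/33 = 129/33

L = 129/33 = 3.9091 bits/symbol


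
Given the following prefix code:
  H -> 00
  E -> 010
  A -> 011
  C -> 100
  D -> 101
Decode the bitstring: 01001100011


Decoding step by step:
Bits 010 -> E
Bits 011 -> A
Bits 00 -> H
Bits 011 -> A


Decoded message: EAHA


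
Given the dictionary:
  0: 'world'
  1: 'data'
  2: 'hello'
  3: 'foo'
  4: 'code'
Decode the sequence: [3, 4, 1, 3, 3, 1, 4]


Look up each index in the dictionary:
  3 -> 'foo'
  4 -> 'code'
  1 -> 'data'
  3 -> 'foo'
  3 -> 'foo'
  1 -> 'data'
  4 -> 'code'

Decoded: "foo code data foo foo data code"


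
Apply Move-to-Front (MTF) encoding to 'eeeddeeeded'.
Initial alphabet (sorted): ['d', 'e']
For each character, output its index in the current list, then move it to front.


MTF encoding:
'e': index 1 in ['d', 'e'] -> ['e', 'd']
'e': index 0 in ['e', 'd'] -> ['e', 'd']
'e': index 0 in ['e', 'd'] -> ['e', 'd']
'd': index 1 in ['e', 'd'] -> ['d', 'e']
'd': index 0 in ['d', 'e'] -> ['d', 'e']
'e': index 1 in ['d', 'e'] -> ['e', 'd']
'e': index 0 in ['e', 'd'] -> ['e', 'd']
'e': index 0 in ['e', 'd'] -> ['e', 'd']
'd': index 1 in ['e', 'd'] -> ['d', 'e']
'e': index 1 in ['d', 'e'] -> ['e', 'd']
'd': index 1 in ['e', 'd'] -> ['d', 'e']


Output: [1, 0, 0, 1, 0, 1, 0, 0, 1, 1, 1]


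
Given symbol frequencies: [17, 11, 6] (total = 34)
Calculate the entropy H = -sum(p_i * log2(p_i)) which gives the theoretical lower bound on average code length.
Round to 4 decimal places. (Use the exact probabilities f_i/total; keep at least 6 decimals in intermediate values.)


Per-symbol terms -p_i * log2(p_i) with p_i = f_i/34:
  p = 17/34 = 0.500000: log2(p) = -1.000000, -p*log2(p) = 0.500000
  p = 11/34 = 0.323529: log2(p) = -1.628031, -p*log2(p) = 0.526716
  p = 6/34 = 0.176471: log2(p) = -2.502500, -p*log2(p) = 0.441618
H = 0.500000 + 0.526716 + 0.441618 = 1.468334

H = 1.4683 bits/symbol


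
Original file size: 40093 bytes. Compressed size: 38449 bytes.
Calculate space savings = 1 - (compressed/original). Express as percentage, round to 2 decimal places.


ratio = compressed/original = 38449/40093 = 0.958995
savings = 1 - ratio = 1 - 0.958995 = 0.041005
as a percentage: 0.041005 * 100 = 4.1%

Space savings = 1 - 38449/40093 = 4.1%


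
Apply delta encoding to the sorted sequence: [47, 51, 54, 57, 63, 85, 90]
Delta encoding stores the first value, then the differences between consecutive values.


First value: 47
Deltas:
  51 - 47 = 4
  54 - 51 = 3
  57 - 54 = 3
  63 - 57 = 6
  85 - 63 = 22
  90 - 85 = 5


Delta encoded: [47, 4, 3, 3, 6, 22, 5]


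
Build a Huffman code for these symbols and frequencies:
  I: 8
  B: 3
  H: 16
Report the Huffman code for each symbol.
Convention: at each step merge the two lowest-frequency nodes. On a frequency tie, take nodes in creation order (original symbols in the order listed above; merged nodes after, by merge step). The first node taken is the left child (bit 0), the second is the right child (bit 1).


Huffman tree construction:
Step 1: Merge B(3) + I(8) = 11
Step 2: Merge (B+I)(11) + H(16) = 27
Read each symbol's code off the tree from the root (left child = 0, right child = 1).

Codes:
  I: 01 (length 2)
  B: 00 (length 2)
  H: 1 (length 1)
Average code length: 38/27 = 1.4074 bits/symbol


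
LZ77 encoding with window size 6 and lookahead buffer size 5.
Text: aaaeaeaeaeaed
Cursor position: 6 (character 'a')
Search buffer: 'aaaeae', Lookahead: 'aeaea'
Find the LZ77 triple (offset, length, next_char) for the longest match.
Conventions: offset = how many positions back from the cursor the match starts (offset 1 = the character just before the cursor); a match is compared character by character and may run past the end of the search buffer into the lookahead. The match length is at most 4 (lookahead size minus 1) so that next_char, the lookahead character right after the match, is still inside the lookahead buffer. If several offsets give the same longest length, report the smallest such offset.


Try each offset into the search buffer:
  offset=1 (pos 5, char 'e'): match length 0
  offset=2 (pos 4, char 'a'): match length 4
  offset=3 (pos 3, char 'e'): match length 0
  offset=4 (pos 2, char 'a'): match length 4
  offset=5 (pos 1, char 'a'): match length 1
  offset=6 (pos 0, char 'a'): match length 1
Longest match has length 4, found at offsets 2, 4; take the smallest, offset 2.
next_char = character at position 6 + 4 = 10 -> 'a'

Best match: offset=2, length=4 (matching 'aeae' starting at position 4)
LZ77 triple: (2, 4, 'a')


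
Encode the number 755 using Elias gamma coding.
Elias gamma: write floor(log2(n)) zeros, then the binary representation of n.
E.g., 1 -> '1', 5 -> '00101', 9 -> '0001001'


num_bits = floor(log2(755)) + 1 = 10
leading_zeros = num_bits - 1 = 9
binary(755) = 1011110011

Elias gamma(755) = '000000000' + '1011110011' = 0000000001011110011 (19 bits)


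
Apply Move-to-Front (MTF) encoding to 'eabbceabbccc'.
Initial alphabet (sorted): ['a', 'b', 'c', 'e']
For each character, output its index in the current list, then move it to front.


MTF encoding:
'e': index 3 in ['a', 'b', 'c', 'e'] -> ['e', 'a', 'b', 'c']
'a': index 1 in ['e', 'a', 'b', 'c'] -> ['a', 'e', 'b', 'c']
'b': index 2 in ['a', 'e', 'b', 'c'] -> ['b', 'a', 'e', 'c']
'b': index 0 in ['b', 'a', 'e', 'c'] -> ['b', 'a', 'e', 'c']
'c': index 3 in ['b', 'a', 'e', 'c'] -> ['c', 'b', 'a', 'e']
'e': index 3 in ['c', 'b', 'a', 'e'] -> ['e', 'c', 'b', 'a']
'a': index 3 in ['e', 'c', 'b', 'a'] -> ['a', 'e', 'c', 'b']
'b': index 3 in ['a', 'e', 'c', 'b'] -> ['b', 'a', 'e', 'c']
'b': index 0 in ['b', 'a', 'e', 'c'] -> ['b', 'a', 'e', 'c']
'c': index 3 in ['b', 'a', 'e', 'c'] -> ['c', 'b', 'a', 'e']
'c': index 0 in ['c', 'b', 'a', 'e'] -> ['c', 'b', 'a', 'e']
'c': index 0 in ['c', 'b', 'a', 'e'] -> ['c', 'b', 'a', 'e']


Output: [3, 1, 2, 0, 3, 3, 3, 3, 0, 3, 0, 0]


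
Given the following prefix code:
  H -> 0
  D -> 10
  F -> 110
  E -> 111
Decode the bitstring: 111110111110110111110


Decoding step by step:
Bits 111 -> E
Bits 110 -> F
Bits 111 -> E
Bits 110 -> F
Bits 110 -> F
Bits 111 -> E
Bits 110 -> F


Decoded message: EFEFFEF


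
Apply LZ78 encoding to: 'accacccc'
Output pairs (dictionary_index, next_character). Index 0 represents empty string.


LZ78 encoding steps:
Dictionary: {0: ''}
Step 1: w='' (idx 0), next='a' -> output (0, 'a'), add 'a' as idx 1
Step 2: w='' (idx 0), next='c' -> output (0, 'c'), add 'c' as idx 2
Step 3: w='c' (idx 2), next='a' -> output (2, 'a'), add 'ca' as idx 3
Step 4: w='c' (idx 2), next='c' -> output (2, 'c'), add 'cc' as idx 4
Step 5: w='cc' (idx 4), end of input -> output (4, '')


Encoded: [(0, 'a'), (0, 'c'), (2, 'a'), (2, 'c'), (4, '')]


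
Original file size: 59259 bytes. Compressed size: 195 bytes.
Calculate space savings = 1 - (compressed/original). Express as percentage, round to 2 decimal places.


ratio = compressed/original = 195/59259 = 0.003291
savings = 1 - ratio = 1 - 0.003291 = 0.996709
as a percentage: 0.996709 * 100 = 99.67%

Space savings = 1 - 195/59259 = 99.67%


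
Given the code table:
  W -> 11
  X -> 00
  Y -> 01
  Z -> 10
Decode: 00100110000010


Decoding:
00 -> X
10 -> Z
01 -> Y
10 -> Z
00 -> X
00 -> X
10 -> Z


Result: XZYZXXZ


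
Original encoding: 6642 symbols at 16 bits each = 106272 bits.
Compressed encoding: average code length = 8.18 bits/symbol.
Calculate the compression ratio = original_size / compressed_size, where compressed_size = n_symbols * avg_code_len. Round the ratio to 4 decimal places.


original_size = n_symbols * orig_bits = 6642 * 16 = 106272 bits
compressed_size = n_symbols * avg_code_len = 6642 * 8.18 = 54331.56 bits
ratio = original_size / compressed_size = 106272 / 54331.56 = 1.956

Compression ratio = 1.956


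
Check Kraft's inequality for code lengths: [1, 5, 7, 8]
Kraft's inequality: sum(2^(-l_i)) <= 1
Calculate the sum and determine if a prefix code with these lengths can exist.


Sum = 2^(-1) + 2^(-5) + 2^(-7) + 2^(-8)
    = 0.5 + 0.03125 + 0.0078125 + 0.00390625
    = 139/256 = 0.54296875
Since 0.54296875 <= 1, Kraft's inequality IS satisfied.
A prefix code with these lengths CAN exist.

Kraft sum = 0.54296875. Satisfied.


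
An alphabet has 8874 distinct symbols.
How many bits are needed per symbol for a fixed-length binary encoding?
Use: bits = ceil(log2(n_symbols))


log2(8874) = 13.1154
Bracket: 2^13 = 8192 < 8874 <= 2^14 = 16384
So ceil(log2(8874)) = 14

bits = ceil(log2(8874)) = ceil(13.1154) = 14 bits


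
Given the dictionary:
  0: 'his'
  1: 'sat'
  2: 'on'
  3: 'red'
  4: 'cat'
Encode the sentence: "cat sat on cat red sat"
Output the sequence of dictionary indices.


Look up each word in the dictionary:
  'cat' -> 4
  'sat' -> 1
  'on' -> 2
  'cat' -> 4
  'red' -> 3
  'sat' -> 1

Encoded: [4, 1, 2, 4, 3, 1]


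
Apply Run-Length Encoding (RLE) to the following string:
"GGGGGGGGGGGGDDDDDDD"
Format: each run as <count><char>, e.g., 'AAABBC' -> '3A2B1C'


Scanning runs left to right:
  i=0: run of 'G' x 12 -> '12G'
  i=12: run of 'D' x 7 -> '7D'

RLE = 12G7D


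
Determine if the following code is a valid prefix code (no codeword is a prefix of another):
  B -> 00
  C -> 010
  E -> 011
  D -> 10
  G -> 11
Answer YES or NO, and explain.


Checking each pair (does one codeword prefix another?):
  B='00' vs C='010': no prefix
  B='00' vs E='011': no prefix
  B='00' vs D='10': no prefix
  B='00' vs G='11': no prefix
  C='010' vs B='00': no prefix
  C='010' vs E='011': no prefix
  C='010' vs D='10': no prefix
  C='010' vs G='11': no prefix
  E='011' vs B='00': no prefix
  E='011' vs C='010': no prefix
  E='011' vs D='10': no prefix
  E='011' vs G='11': no prefix
  D='10' vs B='00': no prefix
  D='10' vs C='010': no prefix
  D='10' vs E='011': no prefix
  D='10' vs G='11': no prefix
  G='11' vs B='00': no prefix
  G='11' vs C='010': no prefix
  G='11' vs E='011': no prefix
  G='11' vs D='10': no prefix
No violation found over all pairs.

YES -- this is a valid prefix code. No codeword is a prefix of any other codeword.


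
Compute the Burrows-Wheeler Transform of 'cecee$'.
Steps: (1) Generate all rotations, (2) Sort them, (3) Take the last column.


Rotations (sorted):
  0: $cecee -> last char: e
  1: cecee$ -> last char: $
  2: cee$ce -> last char: e
  3: e$cece -> last char: e
  4: ecee$c -> last char: c
  5: ee$cec -> last char: c


BWT = e$eecc


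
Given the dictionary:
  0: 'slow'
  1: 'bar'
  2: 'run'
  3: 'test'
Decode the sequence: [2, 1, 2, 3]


Look up each index in the dictionary:
  2 -> 'run'
  1 -> 'bar'
  2 -> 'run'
  3 -> 'test'

Decoded: "run bar run test"


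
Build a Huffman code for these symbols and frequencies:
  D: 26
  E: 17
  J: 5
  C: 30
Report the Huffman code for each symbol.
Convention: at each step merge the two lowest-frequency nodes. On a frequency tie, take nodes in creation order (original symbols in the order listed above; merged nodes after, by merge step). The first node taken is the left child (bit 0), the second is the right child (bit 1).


Huffman tree construction:
Step 1: Merge J(5) + E(17) = 22
Step 2: Merge (J+E)(22) + D(26) = 48
Step 3: Merge C(30) + ((J+E)+D)(48) = 78
Read each symbol's code off the tree from the root (left child = 0, right child = 1).

Codes:
  D: 11 (length 2)
  E: 101 (length 3)
  J: 100 (length 3)
  C: 0 (length 1)
Average code length: 148/78 = 1.8974 bits/symbol


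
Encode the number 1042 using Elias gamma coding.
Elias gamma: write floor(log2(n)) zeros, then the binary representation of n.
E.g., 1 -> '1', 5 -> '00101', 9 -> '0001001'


num_bits = floor(log2(1042)) + 1 = 11
leading_zeros = num_bits - 1 = 10
binary(1042) = 10000010010

Elias gamma(1042) = '0000000000' + '10000010010' = 000000000010000010010 (21 bits)


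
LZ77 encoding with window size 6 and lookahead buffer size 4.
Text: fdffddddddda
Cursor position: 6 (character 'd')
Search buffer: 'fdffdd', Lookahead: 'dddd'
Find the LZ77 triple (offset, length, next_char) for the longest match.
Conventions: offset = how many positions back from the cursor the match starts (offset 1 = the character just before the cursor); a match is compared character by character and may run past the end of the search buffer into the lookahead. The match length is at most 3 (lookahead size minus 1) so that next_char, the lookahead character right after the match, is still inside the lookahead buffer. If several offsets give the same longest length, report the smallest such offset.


Try each offset into the search buffer:
  offset=1 (pos 5, char 'd'): match length 3
  offset=2 (pos 4, char 'd'): match length 3
  offset=3 (pos 3, char 'f'): match length 0
  offset=4 (pos 2, char 'f'): match length 0
  offset=5 (pos 1, char 'd'): match length 1
  offset=6 (pos 0, char 'f'): match length 0
Longest match has length 3, found at offsets 1, 2; take the smallest, offset 1.
next_char = character at position 6 + 3 = 9 -> 'd'

Best match: offset=1, length=3 (matching 'ddd' starting at position 5)
LZ77 triple: (1, 3, 'd')


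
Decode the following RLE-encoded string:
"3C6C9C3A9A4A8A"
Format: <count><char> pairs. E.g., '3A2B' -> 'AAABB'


Expanding each <count><char> pair:
  3C -> 'CCC'
  6C -> 'CCCCCC'
  9C -> 'CCCCCCCCC'
  3A -> 'AAA'
  9A -> 'AAAAAAAAA'
  4A -> 'AAAA'
  8A -> 'AAAAAAAA'

Decoded = CCCCCCCCCCCCCCCCCCAAAAAAAAAAAAAAAAAAAAAAAA


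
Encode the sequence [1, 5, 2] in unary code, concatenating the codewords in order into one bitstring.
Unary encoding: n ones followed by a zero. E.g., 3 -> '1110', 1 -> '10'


Encode each number as n ones followed by a terminating 0:
  1 -> 10 (2 bits)
  5 -> 111110 (6 bits)
  2 -> 110 (3 bits)
Total length = 2 + 6 + 3 = 11 bits.

Unary([1, 5, 2]) = 10111110110 (11 bits)


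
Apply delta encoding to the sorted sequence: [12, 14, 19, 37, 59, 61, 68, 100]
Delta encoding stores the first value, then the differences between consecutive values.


First value: 12
Deltas:
  14 - 12 = 2
  19 - 14 = 5
  37 - 19 = 18
  59 - 37 = 22
  61 - 59 = 2
  68 - 61 = 7
  100 - 68 = 32


Delta encoded: [12, 2, 5, 18, 22, 2, 7, 32]


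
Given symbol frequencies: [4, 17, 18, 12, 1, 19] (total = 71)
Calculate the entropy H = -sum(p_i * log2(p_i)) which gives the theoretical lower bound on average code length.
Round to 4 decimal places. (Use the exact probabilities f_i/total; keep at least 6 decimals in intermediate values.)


Per-symbol terms -p_i * log2(p_i) with p_i = f_i/71:
  p = 4/71 = 0.056338: log2(p) = -4.149747, -p*log2(p) = 0.233789
  p = 17/71 = 0.239437: log2(p) = -2.062284, -p*log2(p) = 0.493786
  p = 18/71 = 0.253521: log2(p) = -1.979822, -p*log2(p) = 0.501927
  p = 12/71 = 0.169014: log2(p) = -2.564785, -p*log2(p) = 0.433485
  p = 1/71 = 0.014085: log2(p) = -6.149747, -p*log2(p) = 0.086616
  p = 19/71 = 0.267606: log2(p) = -1.901820, -p*log2(p) = 0.508938
H = 0.233789 + 0.493786 + 0.501927 + 0.433485 + 0.086616 + 0.508938 = 2.258541

H = 2.2585 bits/symbol


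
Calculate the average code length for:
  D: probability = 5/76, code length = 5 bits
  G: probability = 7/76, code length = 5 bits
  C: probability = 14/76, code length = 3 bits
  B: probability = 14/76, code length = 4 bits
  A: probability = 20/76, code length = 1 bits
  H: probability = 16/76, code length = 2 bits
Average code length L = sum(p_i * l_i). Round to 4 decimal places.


Weighted contributions p_i * l_i:
  D: (5/76) * 5 = 25/76
  G: (7/76) * 5 = 35/76
  C: (14/76) * 3 = 42/76
  B: (14/76) * 4 = 56/76
  A: (20/76) * 1 = 20/76
  H: (16/76) * 2 = 32/76
Sum = (25 + 35 + 42 + 56 + 20 + 32)/76 = 210/76

L = 210/76 = 2.7632 bits/symbol
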